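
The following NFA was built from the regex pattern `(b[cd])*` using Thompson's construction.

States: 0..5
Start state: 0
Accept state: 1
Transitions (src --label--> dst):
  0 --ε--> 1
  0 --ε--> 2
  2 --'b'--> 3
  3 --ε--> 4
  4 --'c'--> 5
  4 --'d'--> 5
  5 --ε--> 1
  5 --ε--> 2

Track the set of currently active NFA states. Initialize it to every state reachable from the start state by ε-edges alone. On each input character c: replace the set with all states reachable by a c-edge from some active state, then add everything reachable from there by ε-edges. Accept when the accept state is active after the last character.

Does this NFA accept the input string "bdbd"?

Answer: ACCEPT

Trace:
initial (ε-close {0}): {0,1,2}
'b' @ 1: {3,4}
'd' @ 2: {1,2,5}  ✓accept
'b' @ 3: {3,4}
'd' @ 4: {1,2,5}  ✓accept
after full input: {1,2,5}  (accept=1 in)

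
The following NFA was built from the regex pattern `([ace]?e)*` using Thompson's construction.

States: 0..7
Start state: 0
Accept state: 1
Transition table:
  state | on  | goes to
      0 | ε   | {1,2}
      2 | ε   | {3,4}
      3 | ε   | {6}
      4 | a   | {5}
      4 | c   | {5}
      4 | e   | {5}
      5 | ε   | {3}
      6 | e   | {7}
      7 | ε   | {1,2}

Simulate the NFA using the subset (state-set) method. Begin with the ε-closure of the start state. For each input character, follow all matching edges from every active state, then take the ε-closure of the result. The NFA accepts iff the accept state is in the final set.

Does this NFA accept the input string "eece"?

S₀ = ε-closure({0}) = {0,1,2,3,4,6}
'e' @ 1: {1,2,3,4,5,6,7}  ✓accept
'e' @ 2: {1,2,3,4,5,6,7}  ✓accept
'c' @ 3: {3,5,6}
'e' @ 4: {1,2,3,4,6,7}  ✓accept
after full input: {1,2,3,4,6,7}  (accept=1 in)

Answer: ACCEPT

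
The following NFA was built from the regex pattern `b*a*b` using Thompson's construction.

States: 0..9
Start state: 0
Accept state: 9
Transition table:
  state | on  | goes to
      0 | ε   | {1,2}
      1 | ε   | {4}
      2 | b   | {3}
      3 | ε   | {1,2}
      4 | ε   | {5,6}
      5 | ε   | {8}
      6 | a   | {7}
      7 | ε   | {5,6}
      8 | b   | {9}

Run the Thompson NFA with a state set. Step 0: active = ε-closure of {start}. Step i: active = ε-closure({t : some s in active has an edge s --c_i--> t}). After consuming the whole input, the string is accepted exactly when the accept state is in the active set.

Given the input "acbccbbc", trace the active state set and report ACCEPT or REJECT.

S₀ = ε-closure({0}) = {0,1,2,4,5,6,8}
'a' @ 1: {5,6,7,8}
'c' @ 2: {}  — dead — no transitions
rest 'bccbbc' ignored (set empty)
after full input: {}  (accept=9 not in)

Answer: REJECT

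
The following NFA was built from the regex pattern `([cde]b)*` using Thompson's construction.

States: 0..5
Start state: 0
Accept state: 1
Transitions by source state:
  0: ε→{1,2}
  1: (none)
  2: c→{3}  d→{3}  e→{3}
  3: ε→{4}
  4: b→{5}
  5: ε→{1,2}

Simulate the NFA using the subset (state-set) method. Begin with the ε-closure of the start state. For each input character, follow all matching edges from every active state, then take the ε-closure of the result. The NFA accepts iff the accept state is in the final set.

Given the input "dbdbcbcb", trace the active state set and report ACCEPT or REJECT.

S₀ = ε-closure({0}) = {0,1,2}
'd' @ 1: {3,4}
'b' @ 2: {1,2,5}  (accept∈set)
'd' @ 3: {3,4}
'b' @ 4: {1,2,5}  (accept∈set)
'c' @ 5: {3,4}
'b' @ 6: {1,2,5}  (accept∈set)
'c' @ 7: {3,4}
'b' @ 8: {1,2,5}  (accept∈set)
final: {1,2,5}; accept 1 in set

Answer: ACCEPT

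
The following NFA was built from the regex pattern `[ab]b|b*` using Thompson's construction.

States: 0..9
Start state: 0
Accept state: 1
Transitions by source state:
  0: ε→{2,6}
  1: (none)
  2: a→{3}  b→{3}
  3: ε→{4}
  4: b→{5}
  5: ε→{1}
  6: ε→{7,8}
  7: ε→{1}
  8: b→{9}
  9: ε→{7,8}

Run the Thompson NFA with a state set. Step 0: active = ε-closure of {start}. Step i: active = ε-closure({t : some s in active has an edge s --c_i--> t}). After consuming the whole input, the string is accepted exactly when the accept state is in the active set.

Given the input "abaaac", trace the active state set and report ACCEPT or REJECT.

S₀ = ε-closure({0}) = {0,1,2,6,7,8}
'a' @ 1: {3,4}
'b' @ 2: {1,5}  [accepting]
'a' @ 3: {}  — state set empty
rest 'aac' ignored (set empty)
final: {}; accept 1 not in set

Answer: REJECT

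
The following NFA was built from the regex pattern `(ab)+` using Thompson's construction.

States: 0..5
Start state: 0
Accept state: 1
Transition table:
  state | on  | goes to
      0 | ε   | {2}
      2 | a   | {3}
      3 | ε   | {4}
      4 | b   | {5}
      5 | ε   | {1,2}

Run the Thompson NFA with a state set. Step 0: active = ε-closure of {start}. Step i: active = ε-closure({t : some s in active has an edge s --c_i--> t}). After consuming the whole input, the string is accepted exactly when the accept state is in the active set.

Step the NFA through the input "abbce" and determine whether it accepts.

initial (ε-close {0}): {0,2}
'a' @ 1: {3,4}
'b' @ 2: {1,2,5}  (accept∈set)
'b' @ 3: {}  — state set empty
rest 'ce' ignored (set empty)
end set {} — state 1 not in

Answer: REJECT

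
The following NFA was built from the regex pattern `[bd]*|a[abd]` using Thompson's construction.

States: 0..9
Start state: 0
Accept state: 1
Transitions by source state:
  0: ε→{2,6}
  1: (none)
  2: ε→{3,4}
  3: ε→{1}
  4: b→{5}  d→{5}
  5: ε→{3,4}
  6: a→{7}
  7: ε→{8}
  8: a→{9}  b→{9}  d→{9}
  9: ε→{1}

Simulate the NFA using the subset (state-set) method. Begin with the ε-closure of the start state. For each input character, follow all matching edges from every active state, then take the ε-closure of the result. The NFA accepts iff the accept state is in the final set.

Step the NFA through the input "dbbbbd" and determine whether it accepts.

Answer: ACCEPT

Derivation:
S₀ = ε-closure({0}) = {0,1,2,3,4,6}
'd' @ 1: {1,3,4,5}  [accepting]
'b' @ 2: {1,3,4,5}  [accepting]
'b' @ 3: {1,3,4,5}  [accepting]
'b' @ 4: {1,3,4,5}  [accepting]
'b' @ 5: {1,3,4,5}  [accepting]
'd' @ 6: {1,3,4,5}  [accepting]
after full input: {1,3,4,5}  (accept=1 in)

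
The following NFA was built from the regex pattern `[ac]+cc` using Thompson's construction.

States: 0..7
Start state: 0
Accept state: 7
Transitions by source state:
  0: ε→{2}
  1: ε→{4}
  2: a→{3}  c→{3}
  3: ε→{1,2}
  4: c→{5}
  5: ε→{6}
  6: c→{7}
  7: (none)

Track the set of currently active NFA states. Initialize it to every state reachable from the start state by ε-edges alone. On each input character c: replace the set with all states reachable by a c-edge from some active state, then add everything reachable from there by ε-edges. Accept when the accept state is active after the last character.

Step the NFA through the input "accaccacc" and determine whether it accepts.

Answer: ACCEPT

Trace:
start: ε-closure({0}) = {0,2}
'a' @ 1: {1,2,3,4}
'c' @ 2: {1,2,3,4,5,6}
'c' @ 3: {1,2,3,4,5,6,7}  [accepting]
'a' @ 4: {1,2,3,4}
'c' @ 5: {1,2,3,4,5,6}
'c' @ 6: {1,2,3,4,5,6,7}  [accepting]
'a' @ 7: {1,2,3,4}
'c' @ 8: {1,2,3,4,5,6}
'c' @ 9: {1,2,3,4,5,6,7}  [accepting]
final: {1,2,3,4,5,6,7}; accept 7 in set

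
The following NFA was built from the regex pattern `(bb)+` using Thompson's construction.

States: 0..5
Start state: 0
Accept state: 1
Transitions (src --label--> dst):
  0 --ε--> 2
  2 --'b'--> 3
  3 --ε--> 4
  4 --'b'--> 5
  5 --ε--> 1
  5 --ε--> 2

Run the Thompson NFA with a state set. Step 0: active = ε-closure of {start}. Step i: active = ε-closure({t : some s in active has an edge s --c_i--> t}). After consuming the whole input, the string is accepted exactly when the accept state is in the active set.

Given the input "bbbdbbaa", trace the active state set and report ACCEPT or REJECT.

Answer: REJECT

Derivation:
initial (ε-close {0}): {0,2}
'b' @ 1: {3,4}
'b' @ 2: {1,2,5}  [accepting]
'b' @ 3: {3,4}
'd' @ 4: {}  — state set empty
rest 'bbaa' ignored (set empty)
after full input: {}  (accept=1 not in)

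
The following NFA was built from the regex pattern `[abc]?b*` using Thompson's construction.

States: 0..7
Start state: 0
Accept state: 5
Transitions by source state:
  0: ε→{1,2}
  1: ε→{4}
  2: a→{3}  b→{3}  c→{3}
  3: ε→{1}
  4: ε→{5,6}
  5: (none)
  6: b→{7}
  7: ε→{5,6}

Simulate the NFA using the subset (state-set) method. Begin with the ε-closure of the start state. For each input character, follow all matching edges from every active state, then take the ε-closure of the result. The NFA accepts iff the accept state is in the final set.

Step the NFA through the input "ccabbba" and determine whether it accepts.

Answer: REJECT

Steps:
S₀ = ε-closure({0}) = {0,1,2,4,5,6}
'c' @ 1: {1,3,4,5,6}  (accept∈set)
'c' @ 2: {}  — state set empty
rest 'abbba' ignored (set empty)
final: {}; accept 5 not in set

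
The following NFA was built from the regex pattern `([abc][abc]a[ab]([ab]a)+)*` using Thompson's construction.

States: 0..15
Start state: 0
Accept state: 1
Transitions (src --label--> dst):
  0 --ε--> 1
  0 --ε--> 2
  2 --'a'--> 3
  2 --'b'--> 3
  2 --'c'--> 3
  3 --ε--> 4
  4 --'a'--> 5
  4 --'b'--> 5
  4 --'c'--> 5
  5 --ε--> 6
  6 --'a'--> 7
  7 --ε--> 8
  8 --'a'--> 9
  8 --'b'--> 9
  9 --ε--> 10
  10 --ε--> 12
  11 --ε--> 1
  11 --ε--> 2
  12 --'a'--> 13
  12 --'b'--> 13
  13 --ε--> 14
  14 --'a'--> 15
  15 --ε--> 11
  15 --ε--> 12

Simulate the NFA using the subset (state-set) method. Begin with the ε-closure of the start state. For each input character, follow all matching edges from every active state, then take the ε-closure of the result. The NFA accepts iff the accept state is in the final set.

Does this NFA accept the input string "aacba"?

start: ε-closure({0}) = {0,1,2}
'a' @ 1: {3,4}
'a' @ 2: {5,6}
'c' @ 3: {}  — dead — no transitions
rest 'ba' ignored (set empty)
final: {}; accept 1 not in set

Answer: REJECT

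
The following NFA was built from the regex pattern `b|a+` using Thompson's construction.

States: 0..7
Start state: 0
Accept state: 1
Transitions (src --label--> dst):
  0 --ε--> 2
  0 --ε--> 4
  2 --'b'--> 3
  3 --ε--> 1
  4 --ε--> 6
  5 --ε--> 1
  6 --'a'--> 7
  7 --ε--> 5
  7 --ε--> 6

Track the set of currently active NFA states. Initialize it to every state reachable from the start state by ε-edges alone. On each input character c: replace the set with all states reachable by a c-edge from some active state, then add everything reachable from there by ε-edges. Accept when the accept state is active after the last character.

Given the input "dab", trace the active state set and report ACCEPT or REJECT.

start: ε-closure({0}) = {0,2,4,6}
'd' @ 1: {}  — dead — no transitions
rest 'ab' ignored (set empty)
final: {}; accept 1 not in set

Answer: REJECT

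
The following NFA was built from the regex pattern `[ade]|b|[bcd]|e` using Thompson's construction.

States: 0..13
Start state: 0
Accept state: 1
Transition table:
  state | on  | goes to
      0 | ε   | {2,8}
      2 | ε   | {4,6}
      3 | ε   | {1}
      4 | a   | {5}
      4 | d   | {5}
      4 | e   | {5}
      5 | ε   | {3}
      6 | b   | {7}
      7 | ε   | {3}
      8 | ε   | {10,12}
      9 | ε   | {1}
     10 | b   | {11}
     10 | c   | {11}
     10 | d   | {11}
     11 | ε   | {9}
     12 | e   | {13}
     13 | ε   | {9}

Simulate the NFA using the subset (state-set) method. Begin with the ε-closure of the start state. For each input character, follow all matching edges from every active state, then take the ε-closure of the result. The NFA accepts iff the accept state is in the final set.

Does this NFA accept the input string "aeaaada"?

Answer: REJECT

Steps:
S₀ = ε-closure({0}) = {0,2,4,6,8,10,12}
'a' @ 1: {1,3,5}  (accept∈set)
'e' @ 2: {}  — state set empty
rest 'aaada' ignored (set empty)
after full input: {}  (accept=1 not in)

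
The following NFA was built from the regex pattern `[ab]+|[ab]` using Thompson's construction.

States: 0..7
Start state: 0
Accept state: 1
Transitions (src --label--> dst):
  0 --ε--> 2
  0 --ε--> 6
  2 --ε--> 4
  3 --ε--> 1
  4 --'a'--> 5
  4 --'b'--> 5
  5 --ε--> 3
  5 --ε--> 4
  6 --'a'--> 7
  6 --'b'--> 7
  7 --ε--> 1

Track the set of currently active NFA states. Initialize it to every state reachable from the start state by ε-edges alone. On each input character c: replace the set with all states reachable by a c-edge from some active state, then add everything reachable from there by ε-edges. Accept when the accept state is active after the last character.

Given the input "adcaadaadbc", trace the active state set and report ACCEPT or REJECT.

S₀ = ε-closure({0}) = {0,2,4,6}
'a' @ 1: {1,3,4,5,7}  [accepting]
'd' @ 2: {}  — no active states
rest 'caadaadbc' ignored (set empty)
end set {} — state 1 not in

Answer: REJECT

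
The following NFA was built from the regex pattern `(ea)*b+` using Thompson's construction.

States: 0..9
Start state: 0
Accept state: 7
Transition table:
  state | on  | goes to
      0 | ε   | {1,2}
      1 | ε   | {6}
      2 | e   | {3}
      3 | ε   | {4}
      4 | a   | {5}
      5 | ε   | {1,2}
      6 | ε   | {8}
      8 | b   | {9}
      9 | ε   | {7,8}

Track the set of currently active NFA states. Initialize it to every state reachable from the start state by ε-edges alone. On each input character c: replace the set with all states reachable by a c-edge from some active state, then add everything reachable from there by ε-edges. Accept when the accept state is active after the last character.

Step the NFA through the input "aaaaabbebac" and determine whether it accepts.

start: ε-closure({0}) = {0,1,2,6,8}
'a' @ 1: {}  — no active states
rest 'aaaabbebac' ignored (set empty)
end set {} — state 7 not in

Answer: REJECT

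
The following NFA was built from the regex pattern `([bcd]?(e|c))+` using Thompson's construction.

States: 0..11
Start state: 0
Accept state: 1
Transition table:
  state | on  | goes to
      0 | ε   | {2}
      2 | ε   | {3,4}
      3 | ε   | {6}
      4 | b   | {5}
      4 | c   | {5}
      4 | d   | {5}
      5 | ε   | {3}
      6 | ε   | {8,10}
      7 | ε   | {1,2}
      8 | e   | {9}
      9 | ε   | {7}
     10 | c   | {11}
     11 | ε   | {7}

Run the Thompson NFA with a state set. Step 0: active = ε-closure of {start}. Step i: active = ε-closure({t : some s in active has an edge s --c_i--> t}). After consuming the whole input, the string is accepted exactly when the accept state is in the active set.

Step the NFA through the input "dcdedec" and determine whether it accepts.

initial (ε-close {0}): {0,2,3,4,6,8,10}
'd' @ 1: {3,5,6,8,10}
'c' @ 2: {1,2,3,4,6,7,8,10,11}  (accept∈set)
'd' @ 3: {3,5,6,8,10}
'e' @ 4: {1,2,3,4,6,7,8,9,10}  (accept∈set)
'd' @ 5: {3,5,6,8,10}
'e' @ 6: {1,2,3,4,6,7,8,9,10}  (accept∈set)
'c' @ 7: {1,2,3,4,5,6,7,8,10,11}  (accept∈set)
after full input: {1,2,3,4,5,6,7,8,10,11}  (accept=1 in)

Answer: ACCEPT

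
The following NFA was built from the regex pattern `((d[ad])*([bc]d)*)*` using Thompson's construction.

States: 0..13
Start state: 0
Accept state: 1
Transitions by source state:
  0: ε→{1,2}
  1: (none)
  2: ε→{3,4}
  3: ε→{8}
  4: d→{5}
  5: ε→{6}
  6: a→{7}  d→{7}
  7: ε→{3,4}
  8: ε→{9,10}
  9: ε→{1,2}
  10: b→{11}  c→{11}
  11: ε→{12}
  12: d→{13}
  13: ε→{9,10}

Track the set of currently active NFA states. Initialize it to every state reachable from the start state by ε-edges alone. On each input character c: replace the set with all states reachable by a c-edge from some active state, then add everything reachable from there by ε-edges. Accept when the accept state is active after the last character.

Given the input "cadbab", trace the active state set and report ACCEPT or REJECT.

Answer: REJECT

Trace:
S₀ = ε-closure({0}) = {0,1,2,3,4,8,9,10}
'c' @ 1: {11,12}
'a' @ 2: {}  — no active states
rest 'dbab' ignored (set empty)
end set {} — state 1 not in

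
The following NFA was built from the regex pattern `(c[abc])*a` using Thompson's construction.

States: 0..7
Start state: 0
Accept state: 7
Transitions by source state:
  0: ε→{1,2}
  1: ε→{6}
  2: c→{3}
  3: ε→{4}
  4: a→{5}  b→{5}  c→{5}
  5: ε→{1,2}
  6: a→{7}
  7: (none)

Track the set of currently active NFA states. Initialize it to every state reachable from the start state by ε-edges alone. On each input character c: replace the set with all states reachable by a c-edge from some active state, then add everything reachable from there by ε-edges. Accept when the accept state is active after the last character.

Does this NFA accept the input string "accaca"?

S₀ = ε-closure({0}) = {0,1,2,6}
'a' @ 1: {7}  [accepting]
'c' @ 2: {}  — dead — no transitions
rest 'caca' ignored (set empty)
final: {}; accept 7 not in set

Answer: REJECT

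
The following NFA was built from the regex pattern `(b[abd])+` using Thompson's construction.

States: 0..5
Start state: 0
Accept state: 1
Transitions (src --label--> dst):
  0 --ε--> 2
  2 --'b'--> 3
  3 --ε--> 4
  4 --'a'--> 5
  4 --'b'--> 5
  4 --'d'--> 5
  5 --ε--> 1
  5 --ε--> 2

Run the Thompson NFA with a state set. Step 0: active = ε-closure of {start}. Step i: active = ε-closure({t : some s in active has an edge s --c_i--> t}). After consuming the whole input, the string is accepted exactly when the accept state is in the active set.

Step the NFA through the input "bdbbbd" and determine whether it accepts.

start: ε-closure({0}) = {0,2}
'b' @ 1: {3,4}
'd' @ 2: {1,2,5}  ✓accept
'b' @ 3: {3,4}
'b' @ 4: {1,2,5}  ✓accept
'b' @ 5: {3,4}
'd' @ 6: {1,2,5}  ✓accept
final: {1,2,5}; accept 1 in set

Answer: ACCEPT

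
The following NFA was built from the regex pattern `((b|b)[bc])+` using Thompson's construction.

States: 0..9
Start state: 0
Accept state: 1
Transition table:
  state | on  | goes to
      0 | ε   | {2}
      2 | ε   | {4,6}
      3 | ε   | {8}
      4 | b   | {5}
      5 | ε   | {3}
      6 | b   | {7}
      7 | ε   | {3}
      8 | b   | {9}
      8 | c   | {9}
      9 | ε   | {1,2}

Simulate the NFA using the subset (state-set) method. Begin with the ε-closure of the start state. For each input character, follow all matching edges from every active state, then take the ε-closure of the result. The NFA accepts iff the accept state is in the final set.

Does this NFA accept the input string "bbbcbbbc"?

S₀ = ε-closure({0}) = {0,2,4,6}
'b' @ 1: {3,5,7,8}
'b' @ 2: {1,2,4,6,9}  (accept∈set)
'b' @ 3: {3,5,7,8}
'c' @ 4: {1,2,4,6,9}  (accept∈set)
'b' @ 5: {3,5,7,8}
'b' @ 6: {1,2,4,6,9}  (accept∈set)
'b' @ 7: {3,5,7,8}
'c' @ 8: {1,2,4,6,9}  (accept∈set)
end set {1,2,4,6,9} — state 1 in

Answer: ACCEPT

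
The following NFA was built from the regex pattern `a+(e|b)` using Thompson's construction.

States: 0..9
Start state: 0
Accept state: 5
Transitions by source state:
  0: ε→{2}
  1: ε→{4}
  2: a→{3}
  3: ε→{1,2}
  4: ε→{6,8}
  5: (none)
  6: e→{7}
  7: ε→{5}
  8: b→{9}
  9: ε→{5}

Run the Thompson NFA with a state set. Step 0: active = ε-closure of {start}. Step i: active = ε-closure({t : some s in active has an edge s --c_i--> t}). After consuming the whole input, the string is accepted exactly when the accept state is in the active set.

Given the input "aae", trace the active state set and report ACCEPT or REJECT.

Answer: ACCEPT

Trace:
start: ε-closure({0}) = {0,2}
'a' @ 1: {1,2,3,4,6,8}
'a' @ 2: {1,2,3,4,6,8}
'e' @ 3: {5,7}  ✓accept
end set {5,7} — state 5 in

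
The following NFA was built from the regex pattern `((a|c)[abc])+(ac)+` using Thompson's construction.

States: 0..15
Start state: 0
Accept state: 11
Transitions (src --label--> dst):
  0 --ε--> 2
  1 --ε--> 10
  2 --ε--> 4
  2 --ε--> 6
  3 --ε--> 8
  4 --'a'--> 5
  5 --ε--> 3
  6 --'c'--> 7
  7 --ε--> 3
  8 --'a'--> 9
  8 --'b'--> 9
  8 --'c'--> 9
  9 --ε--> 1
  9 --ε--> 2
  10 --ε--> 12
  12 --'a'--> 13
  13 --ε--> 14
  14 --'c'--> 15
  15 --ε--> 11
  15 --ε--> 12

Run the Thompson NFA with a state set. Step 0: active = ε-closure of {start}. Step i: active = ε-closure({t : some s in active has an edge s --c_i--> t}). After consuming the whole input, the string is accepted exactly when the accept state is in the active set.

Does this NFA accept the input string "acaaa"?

Answer: REJECT

Steps:
initial (ε-close {0}): {0,2,4,6}
'a' @ 1: {3,5,8}
'c' @ 2: {1,2,4,6,9,10,12}
'a' @ 3: {3,5,8,13,14}
'a' @ 4: {1,2,4,6,9,10,12}
'a' @ 5: {3,5,8,13,14}
final: {3,5,8,13,14}; accept 11 not in set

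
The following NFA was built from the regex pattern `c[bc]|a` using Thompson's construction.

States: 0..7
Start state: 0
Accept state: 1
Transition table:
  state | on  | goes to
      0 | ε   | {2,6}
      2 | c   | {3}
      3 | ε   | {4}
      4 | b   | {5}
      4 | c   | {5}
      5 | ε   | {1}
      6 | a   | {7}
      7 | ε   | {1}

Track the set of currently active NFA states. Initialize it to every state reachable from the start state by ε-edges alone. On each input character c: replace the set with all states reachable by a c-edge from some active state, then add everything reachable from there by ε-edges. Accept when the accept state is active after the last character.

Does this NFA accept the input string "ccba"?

Answer: REJECT

Derivation:
start: ε-closure({0}) = {0,2,6}
'c' @ 1: {3,4}
'c' @ 2: {1,5}  (accept∈set)
'b' @ 3: {}  — state set empty
rest 'a' ignored (set empty)
final: {}; accept 1 not in set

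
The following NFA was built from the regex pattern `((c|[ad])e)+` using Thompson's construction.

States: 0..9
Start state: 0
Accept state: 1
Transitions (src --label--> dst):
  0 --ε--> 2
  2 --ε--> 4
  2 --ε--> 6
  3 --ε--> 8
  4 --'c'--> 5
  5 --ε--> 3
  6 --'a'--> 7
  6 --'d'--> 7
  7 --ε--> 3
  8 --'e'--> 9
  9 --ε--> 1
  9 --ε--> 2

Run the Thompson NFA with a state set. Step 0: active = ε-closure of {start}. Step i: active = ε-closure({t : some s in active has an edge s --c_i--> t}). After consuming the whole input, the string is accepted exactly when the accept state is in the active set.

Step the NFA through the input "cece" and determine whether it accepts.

Answer: ACCEPT

Trace:
start: ε-closure({0}) = {0,2,4,6}
'c' @ 1: {3,5,8}
'e' @ 2: {1,2,4,6,9}  ✓accept
'c' @ 3: {3,5,8}
'e' @ 4: {1,2,4,6,9}  ✓accept
after full input: {1,2,4,6,9}  (accept=1 in)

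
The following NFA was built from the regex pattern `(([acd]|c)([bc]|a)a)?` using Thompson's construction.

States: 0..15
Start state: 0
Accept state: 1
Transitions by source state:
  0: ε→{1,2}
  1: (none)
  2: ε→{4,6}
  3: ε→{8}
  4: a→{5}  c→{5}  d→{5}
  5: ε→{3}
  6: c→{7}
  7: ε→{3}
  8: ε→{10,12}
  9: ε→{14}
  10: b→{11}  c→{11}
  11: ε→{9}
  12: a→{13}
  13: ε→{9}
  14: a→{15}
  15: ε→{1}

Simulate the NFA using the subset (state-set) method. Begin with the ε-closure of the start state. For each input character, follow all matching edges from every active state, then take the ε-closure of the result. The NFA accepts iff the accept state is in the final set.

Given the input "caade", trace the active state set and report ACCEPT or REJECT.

Answer: REJECT

Trace:
start: ε-closure({0}) = {0,1,2,4,6}
'c' @ 1: {3,5,7,8,10,12}
'a' @ 2: {9,13,14}
'a' @ 3: {1,15}  [accepting]
'd' @ 4: {}  — dead — no transitions
rest 'e' ignored (set empty)
end set {} — state 1 not in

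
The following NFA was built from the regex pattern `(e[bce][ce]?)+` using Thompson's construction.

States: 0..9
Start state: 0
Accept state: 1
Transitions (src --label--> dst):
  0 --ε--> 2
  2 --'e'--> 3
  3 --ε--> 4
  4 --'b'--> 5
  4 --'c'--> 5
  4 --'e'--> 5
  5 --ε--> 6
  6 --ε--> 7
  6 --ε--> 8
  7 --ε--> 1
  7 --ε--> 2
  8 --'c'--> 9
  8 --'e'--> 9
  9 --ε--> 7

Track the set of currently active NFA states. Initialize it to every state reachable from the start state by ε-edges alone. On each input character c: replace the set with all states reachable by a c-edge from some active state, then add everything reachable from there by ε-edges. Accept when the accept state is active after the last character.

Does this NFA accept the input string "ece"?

Answer: ACCEPT

Trace:
S₀ = ε-closure({0}) = {0,2}
'e' @ 1: {3,4}
'c' @ 2: {1,2,5,6,7,8}  [accepting]
'e' @ 3: {1,2,3,4,7,9}  [accepting]
final: {1,2,3,4,7,9}; accept 1 in set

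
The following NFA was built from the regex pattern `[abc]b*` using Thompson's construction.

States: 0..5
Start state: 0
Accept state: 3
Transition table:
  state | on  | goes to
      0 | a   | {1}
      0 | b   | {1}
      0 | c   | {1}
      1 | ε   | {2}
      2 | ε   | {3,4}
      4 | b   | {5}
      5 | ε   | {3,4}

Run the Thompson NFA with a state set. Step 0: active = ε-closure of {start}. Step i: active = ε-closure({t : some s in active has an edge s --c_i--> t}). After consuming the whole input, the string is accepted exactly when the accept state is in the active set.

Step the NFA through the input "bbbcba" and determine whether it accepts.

initial (ε-close {0}): {0}
'b' @ 1: {1,2,3,4}  (accept∈set)
'b' @ 2: {3,4,5}  (accept∈set)
'b' @ 3: {3,4,5}  (accept∈set)
'c' @ 4: {}  — no active states
rest 'ba' ignored (set empty)
after full input: {}  (accept=3 not in)

Answer: REJECT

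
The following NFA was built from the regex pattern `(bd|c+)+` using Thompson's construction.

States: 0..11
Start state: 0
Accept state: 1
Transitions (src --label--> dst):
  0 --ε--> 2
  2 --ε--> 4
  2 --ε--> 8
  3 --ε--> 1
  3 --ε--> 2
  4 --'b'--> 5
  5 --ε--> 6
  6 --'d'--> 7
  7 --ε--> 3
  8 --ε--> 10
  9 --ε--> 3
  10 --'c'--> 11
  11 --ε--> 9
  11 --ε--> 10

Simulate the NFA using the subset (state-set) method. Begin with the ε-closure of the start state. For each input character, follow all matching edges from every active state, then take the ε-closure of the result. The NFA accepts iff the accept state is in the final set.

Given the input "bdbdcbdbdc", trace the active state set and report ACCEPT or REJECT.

Answer: ACCEPT

Derivation:
S₀ = ε-closure({0}) = {0,2,4,8,10}
'b' @ 1: {5,6}
'd' @ 2: {1,2,3,4,7,8,10}  [accepting]
'b' @ 3: {5,6}
'd' @ 4: {1,2,3,4,7,8,10}  [accepting]
'c' @ 5: {1,2,3,4,8,9,10,11}  [accepting]
'b' @ 6: {5,6}
'd' @ 7: {1,2,3,4,7,8,10}  [accepting]
'b' @ 8: {5,6}
'd' @ 9: {1,2,3,4,7,8,10}  [accepting]
'c' @ 10: {1,2,3,4,8,9,10,11}  [accepting]
end set {1,2,3,4,8,9,10,11} — state 1 in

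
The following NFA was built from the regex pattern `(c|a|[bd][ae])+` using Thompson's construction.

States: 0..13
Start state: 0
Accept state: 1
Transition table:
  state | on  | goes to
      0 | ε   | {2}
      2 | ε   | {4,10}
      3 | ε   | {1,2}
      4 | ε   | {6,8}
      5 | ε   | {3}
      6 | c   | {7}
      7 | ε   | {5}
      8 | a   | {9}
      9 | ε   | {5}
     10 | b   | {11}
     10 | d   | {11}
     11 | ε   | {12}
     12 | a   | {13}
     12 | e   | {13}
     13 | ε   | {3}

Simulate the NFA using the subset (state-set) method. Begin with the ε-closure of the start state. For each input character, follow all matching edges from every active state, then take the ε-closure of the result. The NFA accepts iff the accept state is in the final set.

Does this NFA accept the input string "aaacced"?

S₀ = ε-closure({0}) = {0,2,4,6,8,10}
'a' @ 1: {1,2,3,4,5,6,8,9,10}  (accept∈set)
'a' @ 2: {1,2,3,4,5,6,8,9,10}  (accept∈set)
'a' @ 3: {1,2,3,4,5,6,8,9,10}  (accept∈set)
'c' @ 4: {1,2,3,4,5,6,7,8,10}  (accept∈set)
'c' @ 5: {1,2,3,4,5,6,7,8,10}  (accept∈set)
'e' @ 6: {}  — no active states
rest 'd' ignored (set empty)
end set {} — state 1 not in

Answer: REJECT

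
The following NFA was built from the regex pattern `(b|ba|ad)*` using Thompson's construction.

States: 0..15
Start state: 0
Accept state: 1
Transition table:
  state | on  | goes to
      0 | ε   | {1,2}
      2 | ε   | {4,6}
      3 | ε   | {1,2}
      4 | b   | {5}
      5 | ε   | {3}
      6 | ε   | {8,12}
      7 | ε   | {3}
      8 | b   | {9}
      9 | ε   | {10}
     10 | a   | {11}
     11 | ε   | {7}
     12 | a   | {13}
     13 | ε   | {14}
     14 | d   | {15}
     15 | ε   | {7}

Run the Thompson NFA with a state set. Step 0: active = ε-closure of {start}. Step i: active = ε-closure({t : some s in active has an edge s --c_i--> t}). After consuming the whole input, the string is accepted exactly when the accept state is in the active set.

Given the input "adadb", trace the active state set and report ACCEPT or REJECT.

start: ε-closure({0}) = {0,1,2,4,6,8,12}
'a' @ 1: {13,14}
'd' @ 2: {1,2,3,4,6,7,8,12,15}  (accept∈set)
'a' @ 3: {13,14}
'd' @ 4: {1,2,3,4,6,7,8,12,15}  (accept∈set)
'b' @ 5: {1,2,3,4,5,6,8,9,10,12}  (accept∈set)
final: {1,2,3,4,5,6,8,9,10,12}; accept 1 in set

Answer: ACCEPT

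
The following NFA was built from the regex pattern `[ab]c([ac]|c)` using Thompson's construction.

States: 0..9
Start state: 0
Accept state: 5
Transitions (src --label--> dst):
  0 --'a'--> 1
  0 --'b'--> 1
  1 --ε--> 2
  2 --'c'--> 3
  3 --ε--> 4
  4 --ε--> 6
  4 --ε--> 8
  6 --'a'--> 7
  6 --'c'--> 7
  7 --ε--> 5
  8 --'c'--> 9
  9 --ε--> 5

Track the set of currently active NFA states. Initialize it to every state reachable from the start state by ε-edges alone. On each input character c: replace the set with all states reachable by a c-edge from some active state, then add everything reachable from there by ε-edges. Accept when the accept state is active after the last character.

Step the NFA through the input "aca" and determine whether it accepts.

S₀ = ε-closure({0}) = {0}
'a' @ 1: {1,2}
'c' @ 2: {3,4,6,8}
'a' @ 3: {5,7}  [accepting]
final: {5,7}; accept 5 in set

Answer: ACCEPT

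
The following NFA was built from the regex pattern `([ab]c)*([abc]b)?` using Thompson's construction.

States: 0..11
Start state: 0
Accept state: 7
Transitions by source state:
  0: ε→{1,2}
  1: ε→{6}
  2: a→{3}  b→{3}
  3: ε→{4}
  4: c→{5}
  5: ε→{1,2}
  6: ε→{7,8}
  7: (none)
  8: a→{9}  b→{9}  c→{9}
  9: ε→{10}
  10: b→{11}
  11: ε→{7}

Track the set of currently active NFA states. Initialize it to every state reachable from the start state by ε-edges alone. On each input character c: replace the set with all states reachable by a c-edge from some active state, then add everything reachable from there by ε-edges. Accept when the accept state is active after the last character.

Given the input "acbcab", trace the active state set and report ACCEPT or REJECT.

initial (ε-close {0}): {0,1,2,6,7,8}
'a' @ 1: {3,4,9,10}
'c' @ 2: {1,2,5,6,7,8}  ✓accept
'b' @ 3: {3,4,9,10}
'c' @ 4: {1,2,5,6,7,8}  ✓accept
'a' @ 5: {3,4,9,10}
'b' @ 6: {7,11}  ✓accept
after full input: {7,11}  (accept=7 in)

Answer: ACCEPT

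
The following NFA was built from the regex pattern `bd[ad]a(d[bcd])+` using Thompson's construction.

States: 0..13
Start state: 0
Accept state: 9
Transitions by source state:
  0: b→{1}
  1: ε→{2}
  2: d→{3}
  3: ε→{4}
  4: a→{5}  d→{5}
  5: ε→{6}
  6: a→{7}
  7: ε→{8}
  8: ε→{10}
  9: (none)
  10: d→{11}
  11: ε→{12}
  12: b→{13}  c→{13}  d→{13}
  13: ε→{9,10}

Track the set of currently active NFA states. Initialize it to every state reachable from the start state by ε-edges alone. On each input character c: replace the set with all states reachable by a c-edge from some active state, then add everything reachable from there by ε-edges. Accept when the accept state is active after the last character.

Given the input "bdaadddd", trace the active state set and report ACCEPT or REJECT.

initial (ε-close {0}): {0}
'b' @ 1: {1,2}
'd' @ 2: {3,4}
'a' @ 3: {5,6}
'a' @ 4: {7,8,10}
'd' @ 5: {11,12}
'd' @ 6: {9,10,13}  [accepting]
'd' @ 7: {11,12}
'd' @ 8: {9,10,13}  [accepting]
final: {9,10,13}; accept 9 in set

Answer: ACCEPT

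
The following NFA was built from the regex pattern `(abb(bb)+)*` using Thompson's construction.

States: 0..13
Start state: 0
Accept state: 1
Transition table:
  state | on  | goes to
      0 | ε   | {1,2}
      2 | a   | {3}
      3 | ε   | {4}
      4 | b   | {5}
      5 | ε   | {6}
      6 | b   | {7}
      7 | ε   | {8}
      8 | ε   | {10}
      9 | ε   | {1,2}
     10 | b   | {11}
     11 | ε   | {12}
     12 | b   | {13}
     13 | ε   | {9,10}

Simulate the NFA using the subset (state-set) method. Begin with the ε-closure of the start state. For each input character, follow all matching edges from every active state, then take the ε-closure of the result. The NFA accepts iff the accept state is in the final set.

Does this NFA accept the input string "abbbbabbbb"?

start: ε-closure({0}) = {0,1,2}
'a' @ 1: {3,4}
'b' @ 2: {5,6}
'b' @ 3: {7,8,10}
'b' @ 4: {11,12}
'b' @ 5: {1,2,9,10,13}  (accept∈set)
'a' @ 6: {3,4}
'b' @ 7: {5,6}
'b' @ 8: {7,8,10}
'b' @ 9: {11,12}
'b' @ 10: {1,2,9,10,13}  (accept∈set)
after full input: {1,2,9,10,13}  (accept=1 in)

Answer: ACCEPT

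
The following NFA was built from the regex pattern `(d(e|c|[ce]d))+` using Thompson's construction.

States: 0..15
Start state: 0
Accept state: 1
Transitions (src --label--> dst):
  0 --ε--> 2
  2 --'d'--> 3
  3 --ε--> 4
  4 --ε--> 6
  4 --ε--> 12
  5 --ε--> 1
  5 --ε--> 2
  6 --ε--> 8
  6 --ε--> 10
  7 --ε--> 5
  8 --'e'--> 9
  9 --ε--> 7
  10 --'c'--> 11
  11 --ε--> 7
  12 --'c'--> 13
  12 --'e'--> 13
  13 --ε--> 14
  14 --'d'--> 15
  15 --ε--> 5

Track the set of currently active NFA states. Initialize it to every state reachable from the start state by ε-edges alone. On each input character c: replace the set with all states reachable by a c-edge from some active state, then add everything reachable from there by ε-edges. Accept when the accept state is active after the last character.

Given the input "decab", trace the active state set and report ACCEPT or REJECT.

Answer: REJECT

Trace:
initial (ε-close {0}): {0,2}
'd' @ 1: {3,4,6,8,10,12}
'e' @ 2: {1,2,5,7,9,13,14}  ✓accept
'c' @ 3: {}  — state set empty
rest 'ab' ignored (set empty)
after full input: {}  (accept=1 not in)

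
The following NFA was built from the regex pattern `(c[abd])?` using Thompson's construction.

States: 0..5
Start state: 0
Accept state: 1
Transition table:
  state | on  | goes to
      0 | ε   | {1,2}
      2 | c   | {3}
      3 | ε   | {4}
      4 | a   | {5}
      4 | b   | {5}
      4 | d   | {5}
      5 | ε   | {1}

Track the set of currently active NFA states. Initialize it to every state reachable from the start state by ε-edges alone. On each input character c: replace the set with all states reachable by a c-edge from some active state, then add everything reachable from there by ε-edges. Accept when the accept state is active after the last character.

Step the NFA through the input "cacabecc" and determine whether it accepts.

initial (ε-close {0}): {0,1,2}
'c' @ 1: {3,4}
'a' @ 2: {1,5}  ✓accept
'c' @ 3: {}  — no active states
rest 'abecc' ignored (set empty)
after full input: {}  (accept=1 not in)

Answer: REJECT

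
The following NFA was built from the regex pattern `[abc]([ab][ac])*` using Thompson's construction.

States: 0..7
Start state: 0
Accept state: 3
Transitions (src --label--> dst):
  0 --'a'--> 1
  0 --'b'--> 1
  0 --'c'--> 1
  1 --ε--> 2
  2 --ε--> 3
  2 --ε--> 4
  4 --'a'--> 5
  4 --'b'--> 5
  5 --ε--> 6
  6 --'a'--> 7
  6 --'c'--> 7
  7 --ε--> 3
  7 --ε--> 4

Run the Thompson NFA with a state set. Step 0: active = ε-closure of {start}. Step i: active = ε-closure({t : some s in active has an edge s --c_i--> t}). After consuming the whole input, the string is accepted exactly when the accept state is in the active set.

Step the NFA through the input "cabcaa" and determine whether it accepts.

Answer: REJECT

Steps:
start: ε-closure({0}) = {0}
'c' @ 1: {1,2,3,4}  [accepting]
'a' @ 2: {5,6}
'b' @ 3: {}  — state set empty
rest 'caa' ignored (set empty)
after full input: {}  (accept=3 not in)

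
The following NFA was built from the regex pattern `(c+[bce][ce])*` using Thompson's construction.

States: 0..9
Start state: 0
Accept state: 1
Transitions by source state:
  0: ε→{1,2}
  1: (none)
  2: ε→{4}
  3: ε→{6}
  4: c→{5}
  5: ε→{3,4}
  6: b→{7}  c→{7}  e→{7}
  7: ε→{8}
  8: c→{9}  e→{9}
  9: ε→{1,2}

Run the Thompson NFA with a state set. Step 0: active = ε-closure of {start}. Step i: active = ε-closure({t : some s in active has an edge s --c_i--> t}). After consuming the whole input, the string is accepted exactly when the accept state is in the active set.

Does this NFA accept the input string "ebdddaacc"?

initial (ε-close {0}): {0,1,2,4}
'e' @ 1: {}  — state set empty
rest 'bdddaacc' ignored (set empty)
after full input: {}  (accept=1 not in)

Answer: REJECT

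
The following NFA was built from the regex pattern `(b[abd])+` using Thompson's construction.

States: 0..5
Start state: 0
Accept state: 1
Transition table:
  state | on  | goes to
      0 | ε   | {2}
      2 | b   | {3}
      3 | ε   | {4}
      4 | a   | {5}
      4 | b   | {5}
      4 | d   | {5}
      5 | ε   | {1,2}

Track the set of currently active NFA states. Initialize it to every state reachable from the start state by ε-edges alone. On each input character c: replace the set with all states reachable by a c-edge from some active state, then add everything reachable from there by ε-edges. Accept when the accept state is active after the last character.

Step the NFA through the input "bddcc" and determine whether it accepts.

Answer: REJECT

Steps:
S₀ = ε-closure({0}) = {0,2}
'b' @ 1: {3,4}
'd' @ 2: {1,2,5}  ✓accept
'd' @ 3: {}  — dead — no transitions
rest 'cc' ignored (set empty)
after full input: {}  (accept=1 not in)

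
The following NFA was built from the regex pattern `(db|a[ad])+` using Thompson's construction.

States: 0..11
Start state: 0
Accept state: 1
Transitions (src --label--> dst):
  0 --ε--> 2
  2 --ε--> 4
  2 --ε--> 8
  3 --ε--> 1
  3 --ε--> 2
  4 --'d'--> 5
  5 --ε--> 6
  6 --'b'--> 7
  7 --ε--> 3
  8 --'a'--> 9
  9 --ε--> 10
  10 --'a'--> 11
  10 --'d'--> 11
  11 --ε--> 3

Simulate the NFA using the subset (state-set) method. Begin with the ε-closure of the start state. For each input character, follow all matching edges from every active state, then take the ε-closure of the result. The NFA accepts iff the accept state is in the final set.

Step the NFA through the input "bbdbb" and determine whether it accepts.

Answer: REJECT

Trace:
S₀ = ε-closure({0}) = {0,2,4,8}
'b' @ 1: {}  — dead — no transitions
rest 'bdbb' ignored (set empty)
final: {}; accept 1 not in set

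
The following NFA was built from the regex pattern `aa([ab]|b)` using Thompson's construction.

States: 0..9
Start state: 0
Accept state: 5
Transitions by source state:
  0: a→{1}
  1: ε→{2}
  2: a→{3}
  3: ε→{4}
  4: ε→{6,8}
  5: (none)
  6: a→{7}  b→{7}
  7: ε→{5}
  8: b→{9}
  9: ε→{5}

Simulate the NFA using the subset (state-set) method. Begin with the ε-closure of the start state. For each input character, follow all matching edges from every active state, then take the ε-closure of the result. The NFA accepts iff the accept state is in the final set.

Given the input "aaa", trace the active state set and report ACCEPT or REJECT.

initial (ε-close {0}): {0}
'a' @ 1: {1,2}
'a' @ 2: {3,4,6,8}
'a' @ 3: {5,7}  [accepting]
end set {5,7} — state 5 in

Answer: ACCEPT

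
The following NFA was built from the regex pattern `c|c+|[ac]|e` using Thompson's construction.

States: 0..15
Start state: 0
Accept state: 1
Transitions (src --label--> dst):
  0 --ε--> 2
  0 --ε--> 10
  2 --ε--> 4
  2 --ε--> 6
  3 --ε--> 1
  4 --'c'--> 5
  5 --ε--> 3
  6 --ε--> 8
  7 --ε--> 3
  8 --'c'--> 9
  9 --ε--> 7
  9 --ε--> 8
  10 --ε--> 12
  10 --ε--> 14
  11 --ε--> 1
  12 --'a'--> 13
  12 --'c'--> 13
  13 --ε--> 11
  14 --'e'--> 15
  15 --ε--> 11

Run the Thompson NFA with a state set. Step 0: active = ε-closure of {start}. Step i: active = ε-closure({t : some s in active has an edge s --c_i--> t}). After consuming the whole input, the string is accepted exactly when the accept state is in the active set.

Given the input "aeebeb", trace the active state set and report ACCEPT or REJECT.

Answer: REJECT

Steps:
initial (ε-close {0}): {0,2,4,6,8,10,12,14}
'a' @ 1: {1,11,13}  ✓accept
'e' @ 2: {}  — no active states
rest 'ebeb' ignored (set empty)
after full input: {}  (accept=1 not in)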